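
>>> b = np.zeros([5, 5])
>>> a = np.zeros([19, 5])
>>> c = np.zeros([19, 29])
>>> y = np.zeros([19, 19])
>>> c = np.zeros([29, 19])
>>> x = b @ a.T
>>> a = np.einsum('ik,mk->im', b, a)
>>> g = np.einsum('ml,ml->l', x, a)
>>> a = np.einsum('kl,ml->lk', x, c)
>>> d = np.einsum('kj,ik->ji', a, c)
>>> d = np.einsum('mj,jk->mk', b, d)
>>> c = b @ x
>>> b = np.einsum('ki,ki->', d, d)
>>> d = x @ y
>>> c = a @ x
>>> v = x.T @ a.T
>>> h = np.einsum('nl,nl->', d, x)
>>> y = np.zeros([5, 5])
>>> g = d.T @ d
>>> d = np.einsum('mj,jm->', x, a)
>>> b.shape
()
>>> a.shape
(19, 5)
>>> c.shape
(19, 19)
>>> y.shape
(5, 5)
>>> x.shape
(5, 19)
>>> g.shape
(19, 19)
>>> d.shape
()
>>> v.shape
(19, 19)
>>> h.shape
()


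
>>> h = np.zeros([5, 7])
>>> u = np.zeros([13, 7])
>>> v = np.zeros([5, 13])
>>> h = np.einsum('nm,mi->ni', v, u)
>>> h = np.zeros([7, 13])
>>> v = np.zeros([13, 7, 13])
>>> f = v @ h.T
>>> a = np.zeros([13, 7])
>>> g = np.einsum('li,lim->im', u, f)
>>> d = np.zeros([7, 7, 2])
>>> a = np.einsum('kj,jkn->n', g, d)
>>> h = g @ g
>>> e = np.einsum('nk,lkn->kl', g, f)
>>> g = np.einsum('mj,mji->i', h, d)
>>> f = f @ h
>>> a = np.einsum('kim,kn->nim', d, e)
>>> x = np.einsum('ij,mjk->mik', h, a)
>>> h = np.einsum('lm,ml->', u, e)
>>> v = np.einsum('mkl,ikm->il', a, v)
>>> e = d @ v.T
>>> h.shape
()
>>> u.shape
(13, 7)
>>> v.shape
(13, 2)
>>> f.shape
(13, 7, 7)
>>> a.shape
(13, 7, 2)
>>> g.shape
(2,)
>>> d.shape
(7, 7, 2)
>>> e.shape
(7, 7, 13)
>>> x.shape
(13, 7, 2)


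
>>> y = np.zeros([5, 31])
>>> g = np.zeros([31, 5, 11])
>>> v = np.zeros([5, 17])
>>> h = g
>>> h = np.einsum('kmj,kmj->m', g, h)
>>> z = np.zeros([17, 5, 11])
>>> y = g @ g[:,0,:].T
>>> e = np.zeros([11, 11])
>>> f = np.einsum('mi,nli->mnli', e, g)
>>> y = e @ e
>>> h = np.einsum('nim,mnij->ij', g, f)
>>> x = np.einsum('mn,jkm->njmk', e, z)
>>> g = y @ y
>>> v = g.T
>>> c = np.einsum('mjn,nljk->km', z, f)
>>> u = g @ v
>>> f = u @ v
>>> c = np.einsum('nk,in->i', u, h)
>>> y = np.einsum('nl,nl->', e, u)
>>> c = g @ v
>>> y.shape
()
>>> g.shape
(11, 11)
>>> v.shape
(11, 11)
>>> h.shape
(5, 11)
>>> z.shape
(17, 5, 11)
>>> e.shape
(11, 11)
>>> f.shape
(11, 11)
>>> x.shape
(11, 17, 11, 5)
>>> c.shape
(11, 11)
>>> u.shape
(11, 11)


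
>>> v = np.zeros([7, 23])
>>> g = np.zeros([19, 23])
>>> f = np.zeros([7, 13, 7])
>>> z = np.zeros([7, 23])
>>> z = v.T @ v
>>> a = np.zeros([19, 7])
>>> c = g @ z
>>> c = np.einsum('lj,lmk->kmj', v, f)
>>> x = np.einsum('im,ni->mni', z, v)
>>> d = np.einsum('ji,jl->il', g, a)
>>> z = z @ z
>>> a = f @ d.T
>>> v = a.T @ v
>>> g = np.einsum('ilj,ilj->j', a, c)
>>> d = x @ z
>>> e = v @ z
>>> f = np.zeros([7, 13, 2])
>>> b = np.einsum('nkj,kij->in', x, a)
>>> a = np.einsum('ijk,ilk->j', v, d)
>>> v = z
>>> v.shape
(23, 23)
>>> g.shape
(23,)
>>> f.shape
(7, 13, 2)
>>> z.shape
(23, 23)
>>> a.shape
(13,)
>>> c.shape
(7, 13, 23)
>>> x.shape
(23, 7, 23)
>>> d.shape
(23, 7, 23)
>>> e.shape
(23, 13, 23)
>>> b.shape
(13, 23)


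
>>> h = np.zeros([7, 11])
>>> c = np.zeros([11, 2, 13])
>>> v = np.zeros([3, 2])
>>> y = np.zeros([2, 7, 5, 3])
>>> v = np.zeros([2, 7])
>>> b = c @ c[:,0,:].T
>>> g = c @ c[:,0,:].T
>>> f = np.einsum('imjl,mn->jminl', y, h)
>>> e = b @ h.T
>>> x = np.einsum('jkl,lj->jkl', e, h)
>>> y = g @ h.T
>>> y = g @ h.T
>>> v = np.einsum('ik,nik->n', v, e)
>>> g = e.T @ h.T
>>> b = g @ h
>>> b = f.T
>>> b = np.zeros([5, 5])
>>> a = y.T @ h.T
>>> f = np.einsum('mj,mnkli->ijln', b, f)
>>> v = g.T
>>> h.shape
(7, 11)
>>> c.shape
(11, 2, 13)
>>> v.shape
(7, 2, 7)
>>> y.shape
(11, 2, 7)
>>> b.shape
(5, 5)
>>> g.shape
(7, 2, 7)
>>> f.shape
(3, 5, 11, 7)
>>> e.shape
(11, 2, 7)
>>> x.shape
(11, 2, 7)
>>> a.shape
(7, 2, 7)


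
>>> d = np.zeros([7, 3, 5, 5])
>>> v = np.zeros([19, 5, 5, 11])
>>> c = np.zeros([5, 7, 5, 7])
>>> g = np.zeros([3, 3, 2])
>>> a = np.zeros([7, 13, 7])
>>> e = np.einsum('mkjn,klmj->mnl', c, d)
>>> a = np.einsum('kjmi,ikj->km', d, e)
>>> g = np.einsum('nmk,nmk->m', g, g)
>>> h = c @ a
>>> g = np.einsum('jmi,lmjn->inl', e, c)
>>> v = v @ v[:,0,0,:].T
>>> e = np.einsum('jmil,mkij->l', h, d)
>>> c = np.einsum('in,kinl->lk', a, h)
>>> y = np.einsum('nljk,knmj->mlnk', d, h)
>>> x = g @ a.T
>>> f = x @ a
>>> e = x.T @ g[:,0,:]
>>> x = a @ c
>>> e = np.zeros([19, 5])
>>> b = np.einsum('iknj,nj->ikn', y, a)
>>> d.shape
(7, 3, 5, 5)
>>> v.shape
(19, 5, 5, 19)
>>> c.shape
(5, 5)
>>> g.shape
(3, 7, 5)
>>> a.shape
(7, 5)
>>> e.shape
(19, 5)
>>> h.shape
(5, 7, 5, 5)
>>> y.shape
(5, 3, 7, 5)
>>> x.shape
(7, 5)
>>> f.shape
(3, 7, 5)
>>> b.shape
(5, 3, 7)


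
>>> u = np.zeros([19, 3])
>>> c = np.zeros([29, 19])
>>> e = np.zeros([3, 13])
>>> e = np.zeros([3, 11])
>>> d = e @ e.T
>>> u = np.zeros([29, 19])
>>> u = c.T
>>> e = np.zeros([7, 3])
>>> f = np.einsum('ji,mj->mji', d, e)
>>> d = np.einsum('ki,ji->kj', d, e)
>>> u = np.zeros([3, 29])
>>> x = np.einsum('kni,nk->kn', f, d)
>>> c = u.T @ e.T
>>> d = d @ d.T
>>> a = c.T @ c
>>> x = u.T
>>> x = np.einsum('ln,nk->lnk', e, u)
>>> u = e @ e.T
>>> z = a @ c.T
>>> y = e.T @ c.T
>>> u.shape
(7, 7)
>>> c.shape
(29, 7)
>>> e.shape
(7, 3)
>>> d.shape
(3, 3)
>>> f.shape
(7, 3, 3)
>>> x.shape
(7, 3, 29)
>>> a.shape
(7, 7)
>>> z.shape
(7, 29)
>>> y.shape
(3, 29)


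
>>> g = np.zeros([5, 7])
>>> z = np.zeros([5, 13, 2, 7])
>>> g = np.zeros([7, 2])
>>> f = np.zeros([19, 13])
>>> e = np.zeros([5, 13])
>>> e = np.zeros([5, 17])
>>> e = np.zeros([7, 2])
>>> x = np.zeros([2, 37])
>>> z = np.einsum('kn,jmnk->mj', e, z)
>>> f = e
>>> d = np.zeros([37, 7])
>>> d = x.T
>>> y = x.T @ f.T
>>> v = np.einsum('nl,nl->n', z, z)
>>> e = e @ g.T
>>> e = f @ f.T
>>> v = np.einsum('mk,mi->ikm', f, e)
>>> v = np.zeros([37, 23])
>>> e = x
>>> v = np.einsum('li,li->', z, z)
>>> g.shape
(7, 2)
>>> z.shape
(13, 5)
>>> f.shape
(7, 2)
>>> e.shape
(2, 37)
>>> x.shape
(2, 37)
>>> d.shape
(37, 2)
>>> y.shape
(37, 7)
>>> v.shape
()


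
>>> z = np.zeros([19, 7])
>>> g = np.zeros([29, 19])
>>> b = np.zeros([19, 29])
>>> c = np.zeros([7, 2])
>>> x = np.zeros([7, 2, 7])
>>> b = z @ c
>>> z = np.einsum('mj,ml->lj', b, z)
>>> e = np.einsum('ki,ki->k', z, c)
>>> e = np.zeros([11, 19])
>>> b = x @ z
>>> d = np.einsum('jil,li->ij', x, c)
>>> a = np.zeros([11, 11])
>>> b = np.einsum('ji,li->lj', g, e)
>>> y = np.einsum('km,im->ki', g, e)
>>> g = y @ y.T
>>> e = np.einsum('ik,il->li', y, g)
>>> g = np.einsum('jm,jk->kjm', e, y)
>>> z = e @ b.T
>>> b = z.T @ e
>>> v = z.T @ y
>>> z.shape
(29, 11)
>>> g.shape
(11, 29, 29)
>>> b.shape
(11, 29)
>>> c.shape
(7, 2)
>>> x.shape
(7, 2, 7)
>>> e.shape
(29, 29)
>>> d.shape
(2, 7)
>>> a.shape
(11, 11)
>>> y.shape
(29, 11)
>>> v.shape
(11, 11)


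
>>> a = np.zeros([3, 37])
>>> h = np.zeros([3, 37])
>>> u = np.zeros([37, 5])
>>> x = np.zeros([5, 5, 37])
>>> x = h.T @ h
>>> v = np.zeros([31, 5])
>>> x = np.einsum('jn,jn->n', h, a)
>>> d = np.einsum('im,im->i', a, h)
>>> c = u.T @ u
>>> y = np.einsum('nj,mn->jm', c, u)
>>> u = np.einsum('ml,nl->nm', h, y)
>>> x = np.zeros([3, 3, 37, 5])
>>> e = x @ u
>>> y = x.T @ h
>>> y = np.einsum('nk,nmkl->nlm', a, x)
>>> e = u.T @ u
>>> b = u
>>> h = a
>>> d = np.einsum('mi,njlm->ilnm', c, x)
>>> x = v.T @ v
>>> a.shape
(3, 37)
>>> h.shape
(3, 37)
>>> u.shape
(5, 3)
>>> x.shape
(5, 5)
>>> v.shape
(31, 5)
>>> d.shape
(5, 37, 3, 5)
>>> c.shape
(5, 5)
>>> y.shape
(3, 5, 3)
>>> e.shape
(3, 3)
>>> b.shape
(5, 3)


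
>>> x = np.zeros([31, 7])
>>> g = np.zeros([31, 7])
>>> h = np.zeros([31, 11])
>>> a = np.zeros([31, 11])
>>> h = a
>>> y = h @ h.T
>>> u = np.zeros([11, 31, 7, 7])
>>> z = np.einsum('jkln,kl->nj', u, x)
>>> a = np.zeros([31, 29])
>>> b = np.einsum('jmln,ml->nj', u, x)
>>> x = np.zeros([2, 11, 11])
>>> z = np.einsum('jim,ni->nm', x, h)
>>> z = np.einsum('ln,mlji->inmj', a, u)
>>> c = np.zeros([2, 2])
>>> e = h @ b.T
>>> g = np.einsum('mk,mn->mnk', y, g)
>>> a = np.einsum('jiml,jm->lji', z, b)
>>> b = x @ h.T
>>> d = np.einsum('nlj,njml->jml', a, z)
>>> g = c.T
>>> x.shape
(2, 11, 11)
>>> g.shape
(2, 2)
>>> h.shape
(31, 11)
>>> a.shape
(7, 7, 29)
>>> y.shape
(31, 31)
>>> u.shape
(11, 31, 7, 7)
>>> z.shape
(7, 29, 11, 7)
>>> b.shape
(2, 11, 31)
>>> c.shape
(2, 2)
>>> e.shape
(31, 7)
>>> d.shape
(29, 11, 7)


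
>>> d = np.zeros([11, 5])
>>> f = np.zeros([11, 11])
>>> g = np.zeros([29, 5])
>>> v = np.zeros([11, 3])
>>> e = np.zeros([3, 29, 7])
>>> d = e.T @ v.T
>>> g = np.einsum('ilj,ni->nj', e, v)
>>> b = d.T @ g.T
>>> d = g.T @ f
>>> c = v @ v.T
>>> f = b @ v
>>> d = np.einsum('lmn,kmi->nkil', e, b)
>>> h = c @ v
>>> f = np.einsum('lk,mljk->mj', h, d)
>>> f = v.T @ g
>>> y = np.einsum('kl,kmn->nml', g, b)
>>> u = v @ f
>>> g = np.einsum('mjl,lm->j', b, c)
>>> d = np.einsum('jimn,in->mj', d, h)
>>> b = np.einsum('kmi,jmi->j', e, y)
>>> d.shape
(11, 7)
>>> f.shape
(3, 7)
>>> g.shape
(29,)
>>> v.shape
(11, 3)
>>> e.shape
(3, 29, 7)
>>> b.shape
(11,)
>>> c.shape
(11, 11)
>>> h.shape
(11, 3)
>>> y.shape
(11, 29, 7)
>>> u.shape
(11, 7)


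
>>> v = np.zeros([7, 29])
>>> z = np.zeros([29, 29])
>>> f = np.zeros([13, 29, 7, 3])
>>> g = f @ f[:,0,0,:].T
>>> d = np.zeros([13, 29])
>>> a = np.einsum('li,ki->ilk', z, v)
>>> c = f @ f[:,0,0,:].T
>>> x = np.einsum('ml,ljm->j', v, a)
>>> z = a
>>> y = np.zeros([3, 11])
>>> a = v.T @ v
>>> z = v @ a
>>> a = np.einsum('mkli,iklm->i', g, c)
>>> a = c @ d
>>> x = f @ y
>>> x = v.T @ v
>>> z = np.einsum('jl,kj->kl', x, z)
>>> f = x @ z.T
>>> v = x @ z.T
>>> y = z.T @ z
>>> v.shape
(29, 7)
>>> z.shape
(7, 29)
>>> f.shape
(29, 7)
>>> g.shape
(13, 29, 7, 13)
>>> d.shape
(13, 29)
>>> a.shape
(13, 29, 7, 29)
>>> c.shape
(13, 29, 7, 13)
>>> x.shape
(29, 29)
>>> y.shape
(29, 29)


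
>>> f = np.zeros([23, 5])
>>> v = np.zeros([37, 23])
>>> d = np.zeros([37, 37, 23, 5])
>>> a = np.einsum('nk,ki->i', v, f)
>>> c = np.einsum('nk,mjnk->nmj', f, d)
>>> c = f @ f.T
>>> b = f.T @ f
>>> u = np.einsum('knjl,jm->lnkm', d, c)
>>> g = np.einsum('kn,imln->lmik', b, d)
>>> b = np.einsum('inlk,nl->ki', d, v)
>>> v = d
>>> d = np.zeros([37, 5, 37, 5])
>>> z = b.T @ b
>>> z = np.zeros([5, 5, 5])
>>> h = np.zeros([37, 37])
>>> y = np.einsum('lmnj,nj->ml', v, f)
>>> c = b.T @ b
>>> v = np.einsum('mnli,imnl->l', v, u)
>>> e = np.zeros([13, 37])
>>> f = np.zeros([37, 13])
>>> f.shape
(37, 13)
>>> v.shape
(23,)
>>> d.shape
(37, 5, 37, 5)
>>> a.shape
(5,)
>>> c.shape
(37, 37)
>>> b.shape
(5, 37)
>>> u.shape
(5, 37, 37, 23)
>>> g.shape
(23, 37, 37, 5)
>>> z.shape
(5, 5, 5)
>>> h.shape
(37, 37)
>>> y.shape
(37, 37)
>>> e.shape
(13, 37)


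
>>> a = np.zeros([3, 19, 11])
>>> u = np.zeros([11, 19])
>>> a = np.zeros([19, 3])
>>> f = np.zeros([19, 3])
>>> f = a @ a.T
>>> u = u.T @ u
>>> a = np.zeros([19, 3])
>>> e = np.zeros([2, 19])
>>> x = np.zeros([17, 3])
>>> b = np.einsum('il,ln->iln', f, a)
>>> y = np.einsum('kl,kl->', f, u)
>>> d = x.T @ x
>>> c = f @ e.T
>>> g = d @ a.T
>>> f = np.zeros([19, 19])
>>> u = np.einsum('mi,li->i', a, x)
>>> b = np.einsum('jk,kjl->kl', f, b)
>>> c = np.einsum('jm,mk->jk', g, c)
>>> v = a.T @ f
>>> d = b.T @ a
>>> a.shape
(19, 3)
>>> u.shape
(3,)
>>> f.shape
(19, 19)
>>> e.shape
(2, 19)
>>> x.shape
(17, 3)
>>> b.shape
(19, 3)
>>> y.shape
()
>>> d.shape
(3, 3)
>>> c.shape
(3, 2)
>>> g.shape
(3, 19)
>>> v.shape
(3, 19)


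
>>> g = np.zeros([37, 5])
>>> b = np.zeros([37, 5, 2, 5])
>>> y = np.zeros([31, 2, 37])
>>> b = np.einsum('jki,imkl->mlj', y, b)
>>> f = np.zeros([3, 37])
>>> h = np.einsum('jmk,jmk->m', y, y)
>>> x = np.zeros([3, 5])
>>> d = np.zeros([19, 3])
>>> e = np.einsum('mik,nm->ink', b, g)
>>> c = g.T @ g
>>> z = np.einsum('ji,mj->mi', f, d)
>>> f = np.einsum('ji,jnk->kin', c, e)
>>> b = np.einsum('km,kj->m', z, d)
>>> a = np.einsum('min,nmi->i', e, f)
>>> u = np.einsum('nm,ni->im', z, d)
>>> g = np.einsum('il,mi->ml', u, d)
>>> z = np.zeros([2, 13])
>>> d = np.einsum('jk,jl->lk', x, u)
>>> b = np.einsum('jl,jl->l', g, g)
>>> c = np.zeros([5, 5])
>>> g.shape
(19, 37)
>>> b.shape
(37,)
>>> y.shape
(31, 2, 37)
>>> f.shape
(31, 5, 37)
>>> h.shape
(2,)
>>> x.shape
(3, 5)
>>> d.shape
(37, 5)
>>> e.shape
(5, 37, 31)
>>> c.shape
(5, 5)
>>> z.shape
(2, 13)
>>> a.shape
(37,)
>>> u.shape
(3, 37)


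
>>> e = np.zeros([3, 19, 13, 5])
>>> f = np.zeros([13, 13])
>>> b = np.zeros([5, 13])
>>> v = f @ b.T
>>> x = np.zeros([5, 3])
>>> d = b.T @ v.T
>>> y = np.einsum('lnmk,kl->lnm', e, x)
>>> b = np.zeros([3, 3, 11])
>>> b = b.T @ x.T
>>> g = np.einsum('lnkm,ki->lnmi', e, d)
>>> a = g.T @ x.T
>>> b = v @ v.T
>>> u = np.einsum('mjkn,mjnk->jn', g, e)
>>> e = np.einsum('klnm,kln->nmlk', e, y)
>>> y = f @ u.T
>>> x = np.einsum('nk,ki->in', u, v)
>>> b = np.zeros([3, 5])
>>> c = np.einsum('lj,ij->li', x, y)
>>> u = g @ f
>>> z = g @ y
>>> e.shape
(13, 5, 19, 3)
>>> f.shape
(13, 13)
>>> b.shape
(3, 5)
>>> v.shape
(13, 5)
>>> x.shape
(5, 19)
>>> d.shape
(13, 13)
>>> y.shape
(13, 19)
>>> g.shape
(3, 19, 5, 13)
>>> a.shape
(13, 5, 19, 5)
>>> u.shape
(3, 19, 5, 13)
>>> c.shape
(5, 13)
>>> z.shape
(3, 19, 5, 19)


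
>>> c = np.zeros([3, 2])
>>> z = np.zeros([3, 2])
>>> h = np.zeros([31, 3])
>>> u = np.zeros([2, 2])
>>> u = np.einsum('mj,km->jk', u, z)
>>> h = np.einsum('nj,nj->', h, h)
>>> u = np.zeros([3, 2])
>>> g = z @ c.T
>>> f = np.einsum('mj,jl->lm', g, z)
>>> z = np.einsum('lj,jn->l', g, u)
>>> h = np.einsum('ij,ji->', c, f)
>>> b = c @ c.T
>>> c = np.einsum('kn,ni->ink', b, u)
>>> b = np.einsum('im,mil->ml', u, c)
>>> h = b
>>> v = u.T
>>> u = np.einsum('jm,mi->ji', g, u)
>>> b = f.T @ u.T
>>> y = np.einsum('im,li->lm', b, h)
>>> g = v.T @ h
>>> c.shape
(2, 3, 3)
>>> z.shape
(3,)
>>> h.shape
(2, 3)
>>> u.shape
(3, 2)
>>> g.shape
(3, 3)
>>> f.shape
(2, 3)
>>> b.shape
(3, 3)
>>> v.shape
(2, 3)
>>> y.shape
(2, 3)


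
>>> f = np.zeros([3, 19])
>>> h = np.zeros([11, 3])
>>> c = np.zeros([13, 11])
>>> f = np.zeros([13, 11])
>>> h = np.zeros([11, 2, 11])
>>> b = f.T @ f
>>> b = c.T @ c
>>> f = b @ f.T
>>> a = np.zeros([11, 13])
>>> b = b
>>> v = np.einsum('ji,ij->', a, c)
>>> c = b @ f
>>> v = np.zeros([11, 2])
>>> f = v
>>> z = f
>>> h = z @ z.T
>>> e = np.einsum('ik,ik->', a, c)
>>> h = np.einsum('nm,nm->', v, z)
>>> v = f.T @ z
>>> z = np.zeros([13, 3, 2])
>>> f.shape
(11, 2)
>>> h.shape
()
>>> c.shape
(11, 13)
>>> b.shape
(11, 11)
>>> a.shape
(11, 13)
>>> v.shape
(2, 2)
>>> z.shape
(13, 3, 2)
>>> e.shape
()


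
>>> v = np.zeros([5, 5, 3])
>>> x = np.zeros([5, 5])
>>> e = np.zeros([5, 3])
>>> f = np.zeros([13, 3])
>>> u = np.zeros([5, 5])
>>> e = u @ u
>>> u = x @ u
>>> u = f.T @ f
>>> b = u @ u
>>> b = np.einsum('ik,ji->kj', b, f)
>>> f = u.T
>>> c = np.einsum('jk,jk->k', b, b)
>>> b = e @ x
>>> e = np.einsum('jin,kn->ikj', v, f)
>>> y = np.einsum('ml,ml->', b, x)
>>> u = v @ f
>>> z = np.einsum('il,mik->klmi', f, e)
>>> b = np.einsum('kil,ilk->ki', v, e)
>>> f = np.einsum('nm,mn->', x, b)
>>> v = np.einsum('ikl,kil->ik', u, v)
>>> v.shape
(5, 5)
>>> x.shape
(5, 5)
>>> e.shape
(5, 3, 5)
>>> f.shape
()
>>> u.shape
(5, 5, 3)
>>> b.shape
(5, 5)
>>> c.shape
(13,)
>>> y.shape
()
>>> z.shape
(5, 3, 5, 3)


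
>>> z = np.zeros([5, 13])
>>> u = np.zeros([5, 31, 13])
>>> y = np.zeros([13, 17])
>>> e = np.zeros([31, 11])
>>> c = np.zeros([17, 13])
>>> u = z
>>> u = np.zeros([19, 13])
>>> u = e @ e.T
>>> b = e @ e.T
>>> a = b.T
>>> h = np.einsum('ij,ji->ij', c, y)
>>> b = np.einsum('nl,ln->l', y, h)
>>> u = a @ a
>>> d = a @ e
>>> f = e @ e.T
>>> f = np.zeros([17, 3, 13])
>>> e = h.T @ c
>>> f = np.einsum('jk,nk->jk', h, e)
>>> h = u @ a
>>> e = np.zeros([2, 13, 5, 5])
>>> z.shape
(5, 13)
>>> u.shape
(31, 31)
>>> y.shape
(13, 17)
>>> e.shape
(2, 13, 5, 5)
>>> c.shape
(17, 13)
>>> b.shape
(17,)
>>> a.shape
(31, 31)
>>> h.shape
(31, 31)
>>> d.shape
(31, 11)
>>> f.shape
(17, 13)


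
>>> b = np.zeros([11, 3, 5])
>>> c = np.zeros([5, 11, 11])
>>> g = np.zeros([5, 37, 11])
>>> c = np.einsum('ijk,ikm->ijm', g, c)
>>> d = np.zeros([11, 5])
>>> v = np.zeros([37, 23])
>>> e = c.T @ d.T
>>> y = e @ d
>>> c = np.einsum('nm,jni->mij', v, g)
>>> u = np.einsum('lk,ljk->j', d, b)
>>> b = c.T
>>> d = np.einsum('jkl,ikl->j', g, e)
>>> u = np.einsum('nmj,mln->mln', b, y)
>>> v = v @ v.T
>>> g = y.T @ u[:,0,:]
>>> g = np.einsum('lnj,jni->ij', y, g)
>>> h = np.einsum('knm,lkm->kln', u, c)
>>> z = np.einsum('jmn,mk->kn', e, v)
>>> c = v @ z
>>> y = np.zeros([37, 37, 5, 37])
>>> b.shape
(5, 11, 23)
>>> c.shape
(37, 11)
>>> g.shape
(5, 5)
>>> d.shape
(5,)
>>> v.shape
(37, 37)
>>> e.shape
(11, 37, 11)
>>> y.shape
(37, 37, 5, 37)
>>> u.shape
(11, 37, 5)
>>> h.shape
(11, 23, 37)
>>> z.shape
(37, 11)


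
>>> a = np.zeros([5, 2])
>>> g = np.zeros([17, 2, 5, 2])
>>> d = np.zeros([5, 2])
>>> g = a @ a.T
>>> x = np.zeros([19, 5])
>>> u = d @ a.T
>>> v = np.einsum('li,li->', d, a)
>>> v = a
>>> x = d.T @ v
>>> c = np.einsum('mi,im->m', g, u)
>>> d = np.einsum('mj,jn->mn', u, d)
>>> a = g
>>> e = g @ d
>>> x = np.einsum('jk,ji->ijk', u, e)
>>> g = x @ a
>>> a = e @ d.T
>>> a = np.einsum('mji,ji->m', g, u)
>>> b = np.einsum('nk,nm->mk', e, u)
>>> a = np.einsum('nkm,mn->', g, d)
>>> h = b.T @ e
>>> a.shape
()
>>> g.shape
(2, 5, 5)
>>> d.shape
(5, 2)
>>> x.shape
(2, 5, 5)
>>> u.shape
(5, 5)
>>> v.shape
(5, 2)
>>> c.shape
(5,)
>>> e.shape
(5, 2)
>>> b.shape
(5, 2)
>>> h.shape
(2, 2)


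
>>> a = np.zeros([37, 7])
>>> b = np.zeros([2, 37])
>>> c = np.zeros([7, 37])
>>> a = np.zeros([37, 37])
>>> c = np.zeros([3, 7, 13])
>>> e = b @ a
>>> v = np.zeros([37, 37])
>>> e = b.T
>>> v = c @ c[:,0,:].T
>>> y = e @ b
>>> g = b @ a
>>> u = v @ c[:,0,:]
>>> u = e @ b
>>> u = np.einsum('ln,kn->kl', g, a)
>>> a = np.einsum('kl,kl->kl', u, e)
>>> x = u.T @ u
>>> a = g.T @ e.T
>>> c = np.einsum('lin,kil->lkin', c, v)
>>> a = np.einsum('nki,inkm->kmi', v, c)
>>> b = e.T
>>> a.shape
(7, 13, 3)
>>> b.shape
(2, 37)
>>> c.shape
(3, 3, 7, 13)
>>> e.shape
(37, 2)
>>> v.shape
(3, 7, 3)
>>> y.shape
(37, 37)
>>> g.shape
(2, 37)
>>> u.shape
(37, 2)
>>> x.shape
(2, 2)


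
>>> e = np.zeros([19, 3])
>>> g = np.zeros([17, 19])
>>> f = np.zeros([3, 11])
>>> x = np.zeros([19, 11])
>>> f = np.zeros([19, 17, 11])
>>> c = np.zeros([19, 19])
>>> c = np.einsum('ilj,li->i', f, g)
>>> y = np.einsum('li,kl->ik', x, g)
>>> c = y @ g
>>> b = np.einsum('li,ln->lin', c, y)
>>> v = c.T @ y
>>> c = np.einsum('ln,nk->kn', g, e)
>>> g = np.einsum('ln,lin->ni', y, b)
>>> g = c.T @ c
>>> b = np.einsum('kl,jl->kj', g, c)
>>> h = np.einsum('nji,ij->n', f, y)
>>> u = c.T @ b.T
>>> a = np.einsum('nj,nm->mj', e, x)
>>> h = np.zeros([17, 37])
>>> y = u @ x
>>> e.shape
(19, 3)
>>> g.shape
(19, 19)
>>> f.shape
(19, 17, 11)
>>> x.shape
(19, 11)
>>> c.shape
(3, 19)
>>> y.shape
(19, 11)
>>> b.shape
(19, 3)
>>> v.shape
(19, 17)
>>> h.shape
(17, 37)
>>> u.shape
(19, 19)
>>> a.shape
(11, 3)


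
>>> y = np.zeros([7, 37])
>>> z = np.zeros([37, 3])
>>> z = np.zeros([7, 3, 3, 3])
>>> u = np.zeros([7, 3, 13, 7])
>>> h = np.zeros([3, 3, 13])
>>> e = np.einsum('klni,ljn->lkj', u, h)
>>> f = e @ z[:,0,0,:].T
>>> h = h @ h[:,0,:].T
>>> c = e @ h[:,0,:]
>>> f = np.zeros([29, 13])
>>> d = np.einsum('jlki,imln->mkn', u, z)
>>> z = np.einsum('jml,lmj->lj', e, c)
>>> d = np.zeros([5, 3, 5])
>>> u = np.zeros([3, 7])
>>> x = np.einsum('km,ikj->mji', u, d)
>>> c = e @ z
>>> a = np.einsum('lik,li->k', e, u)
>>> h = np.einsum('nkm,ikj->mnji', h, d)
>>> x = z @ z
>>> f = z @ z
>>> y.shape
(7, 37)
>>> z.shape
(3, 3)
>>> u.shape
(3, 7)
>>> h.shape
(3, 3, 5, 5)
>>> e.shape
(3, 7, 3)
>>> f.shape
(3, 3)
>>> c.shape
(3, 7, 3)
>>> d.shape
(5, 3, 5)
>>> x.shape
(3, 3)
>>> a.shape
(3,)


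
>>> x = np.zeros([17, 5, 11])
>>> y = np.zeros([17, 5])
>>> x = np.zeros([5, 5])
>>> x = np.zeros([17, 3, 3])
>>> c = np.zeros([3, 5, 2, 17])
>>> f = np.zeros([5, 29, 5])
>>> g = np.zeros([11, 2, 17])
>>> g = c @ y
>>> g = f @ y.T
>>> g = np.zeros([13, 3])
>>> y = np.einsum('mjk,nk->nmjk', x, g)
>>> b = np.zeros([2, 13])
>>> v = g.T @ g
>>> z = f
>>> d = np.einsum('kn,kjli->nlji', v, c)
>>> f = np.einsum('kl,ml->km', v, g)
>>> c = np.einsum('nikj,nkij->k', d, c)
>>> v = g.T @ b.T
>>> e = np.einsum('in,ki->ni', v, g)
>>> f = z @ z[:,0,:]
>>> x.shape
(17, 3, 3)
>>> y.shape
(13, 17, 3, 3)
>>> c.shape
(5,)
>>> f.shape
(5, 29, 5)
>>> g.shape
(13, 3)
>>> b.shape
(2, 13)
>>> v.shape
(3, 2)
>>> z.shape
(5, 29, 5)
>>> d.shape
(3, 2, 5, 17)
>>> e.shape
(2, 3)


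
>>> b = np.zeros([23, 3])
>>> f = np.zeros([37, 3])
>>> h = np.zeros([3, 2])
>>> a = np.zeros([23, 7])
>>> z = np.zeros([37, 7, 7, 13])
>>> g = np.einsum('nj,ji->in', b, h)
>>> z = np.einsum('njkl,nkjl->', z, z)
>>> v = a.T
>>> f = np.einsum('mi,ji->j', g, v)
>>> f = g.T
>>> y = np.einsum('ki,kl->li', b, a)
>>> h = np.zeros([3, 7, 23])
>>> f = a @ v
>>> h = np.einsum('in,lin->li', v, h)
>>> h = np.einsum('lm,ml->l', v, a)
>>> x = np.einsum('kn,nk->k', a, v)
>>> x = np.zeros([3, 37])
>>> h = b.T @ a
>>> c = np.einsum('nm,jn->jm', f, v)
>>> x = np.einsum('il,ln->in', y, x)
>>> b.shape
(23, 3)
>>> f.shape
(23, 23)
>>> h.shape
(3, 7)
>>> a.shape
(23, 7)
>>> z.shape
()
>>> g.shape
(2, 23)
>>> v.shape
(7, 23)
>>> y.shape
(7, 3)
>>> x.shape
(7, 37)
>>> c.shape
(7, 23)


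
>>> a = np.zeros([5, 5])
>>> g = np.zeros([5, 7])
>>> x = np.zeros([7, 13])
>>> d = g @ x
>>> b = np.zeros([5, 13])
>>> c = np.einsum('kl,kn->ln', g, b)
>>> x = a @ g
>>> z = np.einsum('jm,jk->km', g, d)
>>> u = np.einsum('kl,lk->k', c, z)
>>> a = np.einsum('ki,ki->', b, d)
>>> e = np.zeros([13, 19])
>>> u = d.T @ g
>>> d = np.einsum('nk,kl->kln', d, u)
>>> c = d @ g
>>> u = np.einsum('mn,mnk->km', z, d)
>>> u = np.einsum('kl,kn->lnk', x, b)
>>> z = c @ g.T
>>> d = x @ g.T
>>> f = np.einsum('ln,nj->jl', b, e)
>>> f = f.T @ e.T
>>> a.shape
()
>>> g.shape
(5, 7)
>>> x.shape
(5, 7)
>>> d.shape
(5, 5)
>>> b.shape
(5, 13)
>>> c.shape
(13, 7, 7)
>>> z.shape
(13, 7, 5)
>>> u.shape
(7, 13, 5)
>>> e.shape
(13, 19)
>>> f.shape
(5, 13)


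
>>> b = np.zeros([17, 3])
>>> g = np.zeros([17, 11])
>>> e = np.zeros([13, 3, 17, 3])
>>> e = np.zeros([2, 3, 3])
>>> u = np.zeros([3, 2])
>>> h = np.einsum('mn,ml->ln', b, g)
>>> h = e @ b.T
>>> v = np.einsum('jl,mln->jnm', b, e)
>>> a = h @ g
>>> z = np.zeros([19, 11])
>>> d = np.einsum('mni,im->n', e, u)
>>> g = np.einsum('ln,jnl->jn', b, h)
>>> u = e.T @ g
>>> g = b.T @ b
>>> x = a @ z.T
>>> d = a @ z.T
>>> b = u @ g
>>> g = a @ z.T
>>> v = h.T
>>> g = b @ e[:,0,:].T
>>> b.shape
(3, 3, 3)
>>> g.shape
(3, 3, 2)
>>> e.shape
(2, 3, 3)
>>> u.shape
(3, 3, 3)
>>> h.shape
(2, 3, 17)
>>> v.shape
(17, 3, 2)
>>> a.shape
(2, 3, 11)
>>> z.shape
(19, 11)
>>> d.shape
(2, 3, 19)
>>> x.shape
(2, 3, 19)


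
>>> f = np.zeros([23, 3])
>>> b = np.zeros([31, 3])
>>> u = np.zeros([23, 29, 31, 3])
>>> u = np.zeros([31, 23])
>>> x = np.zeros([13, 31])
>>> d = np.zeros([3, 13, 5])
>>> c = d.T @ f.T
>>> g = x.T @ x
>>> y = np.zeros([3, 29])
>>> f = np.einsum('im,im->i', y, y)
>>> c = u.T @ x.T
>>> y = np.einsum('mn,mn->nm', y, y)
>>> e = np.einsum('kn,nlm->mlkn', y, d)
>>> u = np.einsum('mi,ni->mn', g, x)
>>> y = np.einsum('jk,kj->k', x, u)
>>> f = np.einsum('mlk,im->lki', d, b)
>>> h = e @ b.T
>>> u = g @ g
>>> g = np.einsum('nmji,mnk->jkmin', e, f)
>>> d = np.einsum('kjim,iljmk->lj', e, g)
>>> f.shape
(13, 5, 31)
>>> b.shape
(31, 3)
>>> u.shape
(31, 31)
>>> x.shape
(13, 31)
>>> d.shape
(31, 13)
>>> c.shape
(23, 13)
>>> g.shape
(29, 31, 13, 3, 5)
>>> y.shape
(31,)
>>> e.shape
(5, 13, 29, 3)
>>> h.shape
(5, 13, 29, 31)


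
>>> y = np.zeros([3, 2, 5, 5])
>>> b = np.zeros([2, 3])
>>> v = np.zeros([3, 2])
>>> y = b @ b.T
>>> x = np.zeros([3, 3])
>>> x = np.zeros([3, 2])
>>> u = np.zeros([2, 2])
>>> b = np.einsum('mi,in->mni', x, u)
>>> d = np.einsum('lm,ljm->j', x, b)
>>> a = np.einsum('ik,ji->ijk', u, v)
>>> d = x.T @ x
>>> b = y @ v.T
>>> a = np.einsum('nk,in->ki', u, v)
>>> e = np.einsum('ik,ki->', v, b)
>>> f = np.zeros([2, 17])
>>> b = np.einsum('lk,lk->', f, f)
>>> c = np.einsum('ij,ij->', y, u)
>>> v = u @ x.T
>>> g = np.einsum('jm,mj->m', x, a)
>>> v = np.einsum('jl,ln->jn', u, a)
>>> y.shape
(2, 2)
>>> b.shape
()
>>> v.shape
(2, 3)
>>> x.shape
(3, 2)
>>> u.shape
(2, 2)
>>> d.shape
(2, 2)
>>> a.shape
(2, 3)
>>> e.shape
()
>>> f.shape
(2, 17)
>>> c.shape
()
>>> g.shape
(2,)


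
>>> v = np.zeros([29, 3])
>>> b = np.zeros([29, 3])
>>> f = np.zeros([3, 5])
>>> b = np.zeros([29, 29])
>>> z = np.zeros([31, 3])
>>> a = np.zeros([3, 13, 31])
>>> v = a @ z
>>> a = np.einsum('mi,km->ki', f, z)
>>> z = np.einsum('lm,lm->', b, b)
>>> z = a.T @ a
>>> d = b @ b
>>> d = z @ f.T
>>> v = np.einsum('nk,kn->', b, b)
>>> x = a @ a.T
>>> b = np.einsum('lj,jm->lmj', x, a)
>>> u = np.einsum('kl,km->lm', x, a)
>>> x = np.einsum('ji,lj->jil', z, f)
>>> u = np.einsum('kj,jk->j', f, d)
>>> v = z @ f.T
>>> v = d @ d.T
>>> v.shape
(5, 5)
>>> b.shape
(31, 5, 31)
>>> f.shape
(3, 5)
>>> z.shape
(5, 5)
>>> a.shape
(31, 5)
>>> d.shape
(5, 3)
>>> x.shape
(5, 5, 3)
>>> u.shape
(5,)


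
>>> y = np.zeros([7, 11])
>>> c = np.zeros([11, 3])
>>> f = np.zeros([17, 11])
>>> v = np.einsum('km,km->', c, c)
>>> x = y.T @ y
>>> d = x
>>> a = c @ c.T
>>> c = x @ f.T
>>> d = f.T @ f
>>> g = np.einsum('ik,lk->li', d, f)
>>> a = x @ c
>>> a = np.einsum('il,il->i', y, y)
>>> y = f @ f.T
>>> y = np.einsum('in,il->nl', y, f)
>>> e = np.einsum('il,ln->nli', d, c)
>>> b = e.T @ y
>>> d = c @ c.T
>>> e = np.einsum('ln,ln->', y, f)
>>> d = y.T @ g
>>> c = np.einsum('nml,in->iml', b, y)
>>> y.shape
(17, 11)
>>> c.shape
(17, 11, 11)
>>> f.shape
(17, 11)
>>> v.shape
()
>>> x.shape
(11, 11)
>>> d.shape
(11, 11)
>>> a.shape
(7,)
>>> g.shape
(17, 11)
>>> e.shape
()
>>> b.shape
(11, 11, 11)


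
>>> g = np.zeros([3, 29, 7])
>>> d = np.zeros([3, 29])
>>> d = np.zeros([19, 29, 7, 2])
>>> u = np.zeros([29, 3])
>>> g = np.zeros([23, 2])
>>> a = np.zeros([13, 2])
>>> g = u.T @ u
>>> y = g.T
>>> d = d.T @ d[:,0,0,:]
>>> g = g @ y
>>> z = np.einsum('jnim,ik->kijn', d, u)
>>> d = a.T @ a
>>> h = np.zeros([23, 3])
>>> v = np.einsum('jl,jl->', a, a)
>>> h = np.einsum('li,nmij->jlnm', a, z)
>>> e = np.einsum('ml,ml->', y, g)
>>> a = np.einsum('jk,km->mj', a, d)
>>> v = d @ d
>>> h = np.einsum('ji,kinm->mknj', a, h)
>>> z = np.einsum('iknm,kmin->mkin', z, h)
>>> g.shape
(3, 3)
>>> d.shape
(2, 2)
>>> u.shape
(29, 3)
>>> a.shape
(2, 13)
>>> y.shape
(3, 3)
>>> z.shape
(7, 29, 3, 2)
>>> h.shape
(29, 7, 3, 2)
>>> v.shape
(2, 2)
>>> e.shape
()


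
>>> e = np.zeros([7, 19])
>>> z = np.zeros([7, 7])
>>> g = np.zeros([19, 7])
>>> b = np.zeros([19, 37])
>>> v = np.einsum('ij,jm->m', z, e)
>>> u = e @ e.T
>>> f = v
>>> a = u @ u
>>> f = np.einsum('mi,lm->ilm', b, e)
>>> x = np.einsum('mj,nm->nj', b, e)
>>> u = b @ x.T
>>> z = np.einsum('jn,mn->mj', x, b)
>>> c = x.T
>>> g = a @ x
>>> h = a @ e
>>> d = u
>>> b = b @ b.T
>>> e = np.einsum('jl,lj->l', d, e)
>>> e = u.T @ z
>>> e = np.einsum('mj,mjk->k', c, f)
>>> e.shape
(19,)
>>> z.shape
(19, 7)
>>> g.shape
(7, 37)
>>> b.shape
(19, 19)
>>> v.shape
(19,)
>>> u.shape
(19, 7)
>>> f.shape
(37, 7, 19)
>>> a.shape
(7, 7)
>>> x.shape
(7, 37)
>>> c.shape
(37, 7)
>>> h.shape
(7, 19)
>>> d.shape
(19, 7)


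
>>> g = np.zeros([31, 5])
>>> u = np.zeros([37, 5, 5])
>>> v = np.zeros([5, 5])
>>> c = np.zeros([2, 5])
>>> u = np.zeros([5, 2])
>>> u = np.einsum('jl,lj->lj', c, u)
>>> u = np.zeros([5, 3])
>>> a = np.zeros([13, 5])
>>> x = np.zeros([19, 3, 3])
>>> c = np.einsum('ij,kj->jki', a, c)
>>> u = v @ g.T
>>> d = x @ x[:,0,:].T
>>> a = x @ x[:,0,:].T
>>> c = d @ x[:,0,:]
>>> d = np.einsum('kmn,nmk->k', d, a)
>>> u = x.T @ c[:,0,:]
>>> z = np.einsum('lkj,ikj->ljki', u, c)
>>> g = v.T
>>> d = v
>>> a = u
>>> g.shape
(5, 5)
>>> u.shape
(3, 3, 3)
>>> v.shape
(5, 5)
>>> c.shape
(19, 3, 3)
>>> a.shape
(3, 3, 3)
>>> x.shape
(19, 3, 3)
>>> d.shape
(5, 5)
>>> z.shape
(3, 3, 3, 19)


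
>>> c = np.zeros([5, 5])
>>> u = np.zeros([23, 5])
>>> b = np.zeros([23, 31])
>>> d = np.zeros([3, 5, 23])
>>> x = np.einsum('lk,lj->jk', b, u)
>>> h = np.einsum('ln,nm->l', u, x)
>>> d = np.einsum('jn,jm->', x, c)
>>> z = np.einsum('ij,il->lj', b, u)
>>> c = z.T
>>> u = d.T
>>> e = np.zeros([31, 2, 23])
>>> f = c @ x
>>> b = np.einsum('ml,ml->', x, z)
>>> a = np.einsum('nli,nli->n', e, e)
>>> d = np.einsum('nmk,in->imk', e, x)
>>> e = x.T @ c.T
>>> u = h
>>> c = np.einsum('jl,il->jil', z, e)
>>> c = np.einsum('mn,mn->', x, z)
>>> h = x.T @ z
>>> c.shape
()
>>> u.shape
(23,)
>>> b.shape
()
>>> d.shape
(5, 2, 23)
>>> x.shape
(5, 31)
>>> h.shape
(31, 31)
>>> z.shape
(5, 31)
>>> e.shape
(31, 31)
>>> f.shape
(31, 31)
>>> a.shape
(31,)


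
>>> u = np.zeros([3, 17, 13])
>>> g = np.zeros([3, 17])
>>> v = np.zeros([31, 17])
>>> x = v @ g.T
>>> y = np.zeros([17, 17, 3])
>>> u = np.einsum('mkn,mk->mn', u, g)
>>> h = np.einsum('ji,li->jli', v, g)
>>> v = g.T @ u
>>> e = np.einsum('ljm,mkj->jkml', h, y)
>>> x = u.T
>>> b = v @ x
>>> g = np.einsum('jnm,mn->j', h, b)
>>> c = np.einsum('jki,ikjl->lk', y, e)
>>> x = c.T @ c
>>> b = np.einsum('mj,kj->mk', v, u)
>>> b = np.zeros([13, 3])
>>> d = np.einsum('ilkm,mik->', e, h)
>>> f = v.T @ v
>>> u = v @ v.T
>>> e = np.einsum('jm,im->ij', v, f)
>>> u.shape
(17, 17)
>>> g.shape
(31,)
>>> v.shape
(17, 13)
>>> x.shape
(17, 17)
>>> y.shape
(17, 17, 3)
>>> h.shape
(31, 3, 17)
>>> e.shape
(13, 17)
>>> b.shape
(13, 3)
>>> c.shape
(31, 17)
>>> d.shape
()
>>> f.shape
(13, 13)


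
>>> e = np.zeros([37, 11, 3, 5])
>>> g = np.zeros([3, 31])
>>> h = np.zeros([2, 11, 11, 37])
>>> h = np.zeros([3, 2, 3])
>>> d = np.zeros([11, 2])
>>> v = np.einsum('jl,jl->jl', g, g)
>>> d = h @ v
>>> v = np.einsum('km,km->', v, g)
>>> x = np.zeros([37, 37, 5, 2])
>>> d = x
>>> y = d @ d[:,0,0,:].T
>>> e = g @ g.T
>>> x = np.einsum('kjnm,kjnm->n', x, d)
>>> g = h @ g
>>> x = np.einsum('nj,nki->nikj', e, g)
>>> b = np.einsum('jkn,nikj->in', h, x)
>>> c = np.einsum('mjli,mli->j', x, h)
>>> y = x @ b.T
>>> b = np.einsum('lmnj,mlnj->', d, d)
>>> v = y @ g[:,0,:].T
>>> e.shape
(3, 3)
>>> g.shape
(3, 2, 31)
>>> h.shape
(3, 2, 3)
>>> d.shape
(37, 37, 5, 2)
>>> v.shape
(3, 31, 2, 3)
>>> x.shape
(3, 31, 2, 3)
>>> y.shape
(3, 31, 2, 31)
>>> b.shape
()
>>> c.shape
(31,)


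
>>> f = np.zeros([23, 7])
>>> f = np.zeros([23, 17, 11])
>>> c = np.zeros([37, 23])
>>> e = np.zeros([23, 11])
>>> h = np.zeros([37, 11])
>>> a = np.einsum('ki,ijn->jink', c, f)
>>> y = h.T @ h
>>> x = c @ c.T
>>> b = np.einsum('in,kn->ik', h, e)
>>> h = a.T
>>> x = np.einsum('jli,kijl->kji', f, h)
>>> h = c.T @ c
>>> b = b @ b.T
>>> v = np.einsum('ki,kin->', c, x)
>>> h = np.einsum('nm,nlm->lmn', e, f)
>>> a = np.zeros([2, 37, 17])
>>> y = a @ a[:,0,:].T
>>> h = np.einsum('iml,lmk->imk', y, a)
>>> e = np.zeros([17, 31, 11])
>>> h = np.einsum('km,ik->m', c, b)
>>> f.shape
(23, 17, 11)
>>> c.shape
(37, 23)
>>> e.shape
(17, 31, 11)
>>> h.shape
(23,)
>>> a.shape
(2, 37, 17)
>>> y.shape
(2, 37, 2)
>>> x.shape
(37, 23, 11)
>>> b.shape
(37, 37)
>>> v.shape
()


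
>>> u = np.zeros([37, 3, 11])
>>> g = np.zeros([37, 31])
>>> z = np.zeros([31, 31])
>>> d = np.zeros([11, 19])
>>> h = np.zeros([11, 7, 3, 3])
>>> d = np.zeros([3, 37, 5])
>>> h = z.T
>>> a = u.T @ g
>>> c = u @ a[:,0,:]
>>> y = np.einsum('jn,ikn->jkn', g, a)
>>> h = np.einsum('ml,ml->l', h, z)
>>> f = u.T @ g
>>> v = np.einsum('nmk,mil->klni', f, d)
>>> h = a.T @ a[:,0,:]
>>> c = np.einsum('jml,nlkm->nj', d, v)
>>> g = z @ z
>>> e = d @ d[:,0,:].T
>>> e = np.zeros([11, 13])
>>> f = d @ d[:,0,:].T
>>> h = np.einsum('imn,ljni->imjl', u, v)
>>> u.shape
(37, 3, 11)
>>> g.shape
(31, 31)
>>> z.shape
(31, 31)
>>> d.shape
(3, 37, 5)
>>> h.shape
(37, 3, 5, 31)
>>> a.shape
(11, 3, 31)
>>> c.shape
(31, 3)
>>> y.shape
(37, 3, 31)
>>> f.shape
(3, 37, 3)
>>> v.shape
(31, 5, 11, 37)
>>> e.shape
(11, 13)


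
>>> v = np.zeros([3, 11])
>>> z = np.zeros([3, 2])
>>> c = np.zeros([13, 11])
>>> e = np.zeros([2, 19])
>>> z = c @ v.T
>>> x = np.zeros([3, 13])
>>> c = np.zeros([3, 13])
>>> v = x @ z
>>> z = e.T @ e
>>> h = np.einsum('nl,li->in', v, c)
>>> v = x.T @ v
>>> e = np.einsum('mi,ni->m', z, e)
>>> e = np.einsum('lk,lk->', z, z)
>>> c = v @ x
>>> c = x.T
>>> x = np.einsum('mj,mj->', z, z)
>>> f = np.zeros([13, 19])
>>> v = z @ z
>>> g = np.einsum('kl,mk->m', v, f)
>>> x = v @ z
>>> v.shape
(19, 19)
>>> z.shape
(19, 19)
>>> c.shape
(13, 3)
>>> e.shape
()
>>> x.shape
(19, 19)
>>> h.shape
(13, 3)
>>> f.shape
(13, 19)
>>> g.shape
(13,)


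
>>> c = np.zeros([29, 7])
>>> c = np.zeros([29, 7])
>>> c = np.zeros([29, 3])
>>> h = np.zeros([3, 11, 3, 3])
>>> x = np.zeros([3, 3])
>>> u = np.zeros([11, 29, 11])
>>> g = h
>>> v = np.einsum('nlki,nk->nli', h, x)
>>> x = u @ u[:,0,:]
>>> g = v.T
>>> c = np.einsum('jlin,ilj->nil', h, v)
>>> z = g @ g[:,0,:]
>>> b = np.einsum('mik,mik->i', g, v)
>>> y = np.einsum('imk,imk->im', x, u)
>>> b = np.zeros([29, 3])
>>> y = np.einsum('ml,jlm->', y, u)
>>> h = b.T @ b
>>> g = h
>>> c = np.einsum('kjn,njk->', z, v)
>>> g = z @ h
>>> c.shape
()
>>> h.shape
(3, 3)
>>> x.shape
(11, 29, 11)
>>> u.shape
(11, 29, 11)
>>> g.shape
(3, 11, 3)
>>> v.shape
(3, 11, 3)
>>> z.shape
(3, 11, 3)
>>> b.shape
(29, 3)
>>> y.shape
()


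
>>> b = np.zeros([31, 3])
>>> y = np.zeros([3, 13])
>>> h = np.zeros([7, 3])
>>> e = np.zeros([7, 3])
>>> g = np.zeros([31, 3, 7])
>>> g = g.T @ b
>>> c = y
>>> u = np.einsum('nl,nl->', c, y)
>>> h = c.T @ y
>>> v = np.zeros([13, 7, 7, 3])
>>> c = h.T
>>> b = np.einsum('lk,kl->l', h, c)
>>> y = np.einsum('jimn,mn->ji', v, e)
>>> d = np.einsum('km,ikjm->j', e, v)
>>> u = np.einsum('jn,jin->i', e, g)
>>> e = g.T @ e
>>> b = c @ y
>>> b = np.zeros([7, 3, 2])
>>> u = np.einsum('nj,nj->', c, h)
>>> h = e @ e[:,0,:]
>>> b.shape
(7, 3, 2)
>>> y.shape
(13, 7)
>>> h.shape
(3, 3, 3)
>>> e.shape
(3, 3, 3)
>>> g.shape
(7, 3, 3)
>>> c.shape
(13, 13)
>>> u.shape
()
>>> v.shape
(13, 7, 7, 3)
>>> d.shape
(7,)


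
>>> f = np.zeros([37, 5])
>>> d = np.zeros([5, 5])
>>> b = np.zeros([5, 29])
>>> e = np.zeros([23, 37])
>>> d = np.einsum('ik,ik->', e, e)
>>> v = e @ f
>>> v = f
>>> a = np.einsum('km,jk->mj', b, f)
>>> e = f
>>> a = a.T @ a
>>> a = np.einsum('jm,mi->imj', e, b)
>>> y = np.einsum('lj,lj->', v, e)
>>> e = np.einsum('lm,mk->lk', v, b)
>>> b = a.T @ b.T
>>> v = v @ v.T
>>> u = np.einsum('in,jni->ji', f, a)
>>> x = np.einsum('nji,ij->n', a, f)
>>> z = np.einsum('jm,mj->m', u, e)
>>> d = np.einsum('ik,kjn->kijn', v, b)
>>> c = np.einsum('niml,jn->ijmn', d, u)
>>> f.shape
(37, 5)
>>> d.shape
(37, 37, 5, 5)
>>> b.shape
(37, 5, 5)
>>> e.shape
(37, 29)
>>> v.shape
(37, 37)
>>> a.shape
(29, 5, 37)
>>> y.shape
()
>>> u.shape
(29, 37)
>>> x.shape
(29,)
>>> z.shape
(37,)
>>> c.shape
(37, 29, 5, 37)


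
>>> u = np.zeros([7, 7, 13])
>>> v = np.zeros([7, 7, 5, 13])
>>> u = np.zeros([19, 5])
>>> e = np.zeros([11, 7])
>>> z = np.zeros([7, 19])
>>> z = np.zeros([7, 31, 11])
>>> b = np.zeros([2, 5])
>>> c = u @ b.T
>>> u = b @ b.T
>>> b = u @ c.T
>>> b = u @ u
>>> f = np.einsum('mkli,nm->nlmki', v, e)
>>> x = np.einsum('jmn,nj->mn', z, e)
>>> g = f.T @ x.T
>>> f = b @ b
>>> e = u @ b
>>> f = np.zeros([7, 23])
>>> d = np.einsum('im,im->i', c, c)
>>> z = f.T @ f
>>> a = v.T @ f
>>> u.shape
(2, 2)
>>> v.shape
(7, 7, 5, 13)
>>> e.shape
(2, 2)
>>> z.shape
(23, 23)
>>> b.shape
(2, 2)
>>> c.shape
(19, 2)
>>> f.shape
(7, 23)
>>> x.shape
(31, 11)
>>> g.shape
(13, 7, 7, 5, 31)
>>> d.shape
(19,)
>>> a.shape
(13, 5, 7, 23)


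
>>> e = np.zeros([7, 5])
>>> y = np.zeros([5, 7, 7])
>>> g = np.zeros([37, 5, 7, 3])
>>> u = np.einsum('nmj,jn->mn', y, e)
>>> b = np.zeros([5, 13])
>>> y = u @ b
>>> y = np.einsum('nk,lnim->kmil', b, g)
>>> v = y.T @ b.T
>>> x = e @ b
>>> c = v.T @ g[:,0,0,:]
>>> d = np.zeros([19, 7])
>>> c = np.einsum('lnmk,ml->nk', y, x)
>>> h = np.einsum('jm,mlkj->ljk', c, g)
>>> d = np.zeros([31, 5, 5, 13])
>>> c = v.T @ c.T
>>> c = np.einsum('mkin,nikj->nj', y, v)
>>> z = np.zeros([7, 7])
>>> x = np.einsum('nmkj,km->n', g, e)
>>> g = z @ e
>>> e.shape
(7, 5)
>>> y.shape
(13, 3, 7, 37)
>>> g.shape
(7, 5)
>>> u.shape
(7, 5)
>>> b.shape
(5, 13)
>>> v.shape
(37, 7, 3, 5)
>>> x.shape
(37,)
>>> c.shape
(37, 5)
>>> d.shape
(31, 5, 5, 13)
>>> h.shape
(5, 3, 7)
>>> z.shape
(7, 7)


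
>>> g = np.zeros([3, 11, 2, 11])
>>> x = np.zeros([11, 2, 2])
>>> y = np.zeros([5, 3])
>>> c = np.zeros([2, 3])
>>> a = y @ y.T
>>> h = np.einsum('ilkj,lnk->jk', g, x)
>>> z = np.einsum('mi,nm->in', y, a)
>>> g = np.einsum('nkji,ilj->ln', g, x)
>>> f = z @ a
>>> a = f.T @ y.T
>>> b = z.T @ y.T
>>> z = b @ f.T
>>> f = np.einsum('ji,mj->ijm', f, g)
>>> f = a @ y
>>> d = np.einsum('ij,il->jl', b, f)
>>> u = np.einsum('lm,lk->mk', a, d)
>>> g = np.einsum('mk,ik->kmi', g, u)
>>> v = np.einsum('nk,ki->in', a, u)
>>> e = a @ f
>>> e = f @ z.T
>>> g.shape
(3, 2, 5)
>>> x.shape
(11, 2, 2)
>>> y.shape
(5, 3)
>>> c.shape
(2, 3)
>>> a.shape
(5, 5)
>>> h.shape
(11, 2)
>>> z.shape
(5, 3)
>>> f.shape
(5, 3)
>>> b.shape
(5, 5)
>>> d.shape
(5, 3)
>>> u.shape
(5, 3)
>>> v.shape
(3, 5)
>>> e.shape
(5, 5)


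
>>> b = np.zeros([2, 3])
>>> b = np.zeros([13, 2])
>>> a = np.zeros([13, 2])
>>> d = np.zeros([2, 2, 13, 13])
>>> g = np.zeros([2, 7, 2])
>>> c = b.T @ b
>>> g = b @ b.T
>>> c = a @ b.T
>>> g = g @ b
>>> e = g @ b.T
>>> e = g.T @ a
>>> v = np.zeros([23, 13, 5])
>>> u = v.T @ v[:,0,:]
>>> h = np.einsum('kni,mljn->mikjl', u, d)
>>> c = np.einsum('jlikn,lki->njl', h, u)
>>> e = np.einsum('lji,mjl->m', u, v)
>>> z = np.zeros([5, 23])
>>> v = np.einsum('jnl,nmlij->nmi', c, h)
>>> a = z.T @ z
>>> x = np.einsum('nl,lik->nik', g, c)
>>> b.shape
(13, 2)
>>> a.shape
(23, 23)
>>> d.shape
(2, 2, 13, 13)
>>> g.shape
(13, 2)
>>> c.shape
(2, 2, 5)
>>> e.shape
(23,)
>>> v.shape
(2, 5, 13)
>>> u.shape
(5, 13, 5)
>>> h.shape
(2, 5, 5, 13, 2)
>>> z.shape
(5, 23)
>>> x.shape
(13, 2, 5)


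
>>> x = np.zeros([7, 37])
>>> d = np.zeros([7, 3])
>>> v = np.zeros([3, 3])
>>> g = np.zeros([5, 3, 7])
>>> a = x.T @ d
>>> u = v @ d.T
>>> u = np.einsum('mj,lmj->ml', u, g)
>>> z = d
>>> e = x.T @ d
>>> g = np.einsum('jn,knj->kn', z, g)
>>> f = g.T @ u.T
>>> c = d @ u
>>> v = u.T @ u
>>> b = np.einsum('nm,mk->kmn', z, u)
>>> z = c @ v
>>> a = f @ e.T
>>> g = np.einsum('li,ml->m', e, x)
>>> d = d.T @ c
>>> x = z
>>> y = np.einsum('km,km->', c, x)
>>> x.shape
(7, 5)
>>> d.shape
(3, 5)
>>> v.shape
(5, 5)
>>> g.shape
(7,)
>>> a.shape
(3, 37)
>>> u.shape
(3, 5)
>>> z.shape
(7, 5)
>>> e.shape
(37, 3)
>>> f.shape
(3, 3)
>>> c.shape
(7, 5)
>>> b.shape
(5, 3, 7)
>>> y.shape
()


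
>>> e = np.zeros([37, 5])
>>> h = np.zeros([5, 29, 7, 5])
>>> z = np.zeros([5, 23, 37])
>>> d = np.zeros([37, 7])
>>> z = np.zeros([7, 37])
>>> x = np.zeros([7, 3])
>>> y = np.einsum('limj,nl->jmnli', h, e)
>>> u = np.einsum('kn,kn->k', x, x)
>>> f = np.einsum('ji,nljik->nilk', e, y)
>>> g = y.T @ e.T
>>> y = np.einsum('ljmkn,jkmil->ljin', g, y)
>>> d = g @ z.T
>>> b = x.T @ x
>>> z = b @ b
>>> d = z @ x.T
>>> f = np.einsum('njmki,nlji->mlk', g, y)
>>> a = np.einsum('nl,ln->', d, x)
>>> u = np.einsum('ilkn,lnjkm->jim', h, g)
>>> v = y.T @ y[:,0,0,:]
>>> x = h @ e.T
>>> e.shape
(37, 5)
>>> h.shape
(5, 29, 7, 5)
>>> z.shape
(3, 3)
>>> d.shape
(3, 7)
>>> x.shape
(5, 29, 7, 37)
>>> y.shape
(29, 5, 5, 37)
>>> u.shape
(37, 5, 37)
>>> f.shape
(37, 5, 7)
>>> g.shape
(29, 5, 37, 7, 37)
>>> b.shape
(3, 3)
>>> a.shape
()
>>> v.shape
(37, 5, 5, 37)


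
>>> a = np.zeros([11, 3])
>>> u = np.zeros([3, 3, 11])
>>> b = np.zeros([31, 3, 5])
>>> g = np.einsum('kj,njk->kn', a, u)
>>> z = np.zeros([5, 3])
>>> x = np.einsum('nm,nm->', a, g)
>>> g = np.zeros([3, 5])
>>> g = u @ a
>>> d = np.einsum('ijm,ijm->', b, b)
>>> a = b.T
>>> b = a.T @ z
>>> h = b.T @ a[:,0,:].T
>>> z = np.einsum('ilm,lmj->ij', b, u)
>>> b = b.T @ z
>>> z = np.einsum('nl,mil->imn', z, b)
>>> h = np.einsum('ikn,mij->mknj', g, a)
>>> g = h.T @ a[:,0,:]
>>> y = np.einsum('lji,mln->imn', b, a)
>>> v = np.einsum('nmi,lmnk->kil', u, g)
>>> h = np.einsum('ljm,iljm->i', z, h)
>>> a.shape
(5, 3, 31)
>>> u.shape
(3, 3, 11)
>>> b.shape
(3, 3, 11)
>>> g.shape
(31, 3, 3, 31)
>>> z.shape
(3, 3, 31)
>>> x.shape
()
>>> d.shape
()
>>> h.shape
(5,)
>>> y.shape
(11, 5, 31)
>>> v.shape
(31, 11, 31)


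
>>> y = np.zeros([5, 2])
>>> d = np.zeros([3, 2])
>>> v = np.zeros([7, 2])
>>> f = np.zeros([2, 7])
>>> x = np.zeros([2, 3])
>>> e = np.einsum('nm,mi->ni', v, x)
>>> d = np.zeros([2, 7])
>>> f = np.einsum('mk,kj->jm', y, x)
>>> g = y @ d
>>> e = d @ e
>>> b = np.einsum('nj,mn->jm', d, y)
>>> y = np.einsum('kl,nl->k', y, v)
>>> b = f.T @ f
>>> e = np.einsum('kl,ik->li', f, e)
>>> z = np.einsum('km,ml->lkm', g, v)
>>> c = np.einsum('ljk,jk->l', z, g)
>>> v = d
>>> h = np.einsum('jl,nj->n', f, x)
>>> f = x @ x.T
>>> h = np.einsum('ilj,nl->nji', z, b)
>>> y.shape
(5,)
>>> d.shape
(2, 7)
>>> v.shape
(2, 7)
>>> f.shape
(2, 2)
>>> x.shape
(2, 3)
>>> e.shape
(5, 2)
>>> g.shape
(5, 7)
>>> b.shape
(5, 5)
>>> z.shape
(2, 5, 7)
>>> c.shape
(2,)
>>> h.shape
(5, 7, 2)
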